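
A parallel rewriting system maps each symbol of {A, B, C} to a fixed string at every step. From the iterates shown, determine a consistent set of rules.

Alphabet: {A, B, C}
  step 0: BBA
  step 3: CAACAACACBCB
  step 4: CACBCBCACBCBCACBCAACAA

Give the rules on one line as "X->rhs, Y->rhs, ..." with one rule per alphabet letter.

  step 3 ⇒ step 4: CAACAACACBCB ⇒ CA·CB·CB·CA·CB·CB·CA·CB·CA·A·CA·A
    A ↦ CB
    B ↦ A
    C ↦ CA

A->CB, B->A, C->CA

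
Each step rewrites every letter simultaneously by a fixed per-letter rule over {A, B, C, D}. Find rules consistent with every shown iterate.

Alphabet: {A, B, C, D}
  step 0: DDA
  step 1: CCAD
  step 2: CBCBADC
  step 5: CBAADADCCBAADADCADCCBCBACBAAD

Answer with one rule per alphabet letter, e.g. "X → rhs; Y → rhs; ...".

A->AD, B->A, C->CB, D->C

  step 1 ⇒ step 2: CCAD ⇒ CB·CB·AD·C
    A ↦ AD
    C ↦ CB
    D ↦ C
    B ↦ A  (constrained at step 2)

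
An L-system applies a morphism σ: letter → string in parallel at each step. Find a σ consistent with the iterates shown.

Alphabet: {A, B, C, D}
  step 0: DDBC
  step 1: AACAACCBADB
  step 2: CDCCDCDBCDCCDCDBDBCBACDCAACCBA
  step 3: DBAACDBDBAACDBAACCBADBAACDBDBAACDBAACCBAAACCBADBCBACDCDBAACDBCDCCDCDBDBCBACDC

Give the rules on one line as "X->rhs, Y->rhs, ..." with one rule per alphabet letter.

  step 2 ⇒ step 3: CDCCDCDBCDCCDCDBDBCBACDCAACCBA ⇒ DB·AAC·DB·DB·AAC·DB·AAC·CBA·DB·AAC·DB·DB·AAC·DB·AAC·CBA·AAC·CBA·DB·CBA·CDC·DB·AAC·DB·CDC·CDC·DB·DB·CBA·CDC
    A ↦ CDC
    B ↦ CBA
    C ↦ DB
    D ↦ AAC

A->CDC, B->CBA, C->DB, D->AAC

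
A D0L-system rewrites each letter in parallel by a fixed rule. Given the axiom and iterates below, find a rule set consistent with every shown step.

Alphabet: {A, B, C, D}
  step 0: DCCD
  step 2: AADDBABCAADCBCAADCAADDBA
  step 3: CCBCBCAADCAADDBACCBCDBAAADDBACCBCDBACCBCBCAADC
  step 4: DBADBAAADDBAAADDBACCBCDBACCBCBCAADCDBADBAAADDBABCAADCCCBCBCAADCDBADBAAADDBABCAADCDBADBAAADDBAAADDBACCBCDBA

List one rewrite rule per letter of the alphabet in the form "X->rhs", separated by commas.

  step 3 ⇒ step 4: CCBCBCAADCAADDBACCBCDBAAADDBACCBCDBACCBCBCAADC ⇒ DBA·DBA·AAD·DBA·AAD·DBA·C·C·BC·DBA·C·C·BC·BC·AAD·C·DBA·DBA·AAD·DBA·BC·AAD·C·C·C·BC·BC·AAD·C·DBA·DBA·AAD·DBA·BC·AAD·C·DBA·DBA·AAD·DBA·AAD·DBA·C·C·BC·DBA
    A ↦ C
    B ↦ AAD
    C ↦ DBA
    D ↦ BC

A->C, B->AAD, C->DBA, D->BC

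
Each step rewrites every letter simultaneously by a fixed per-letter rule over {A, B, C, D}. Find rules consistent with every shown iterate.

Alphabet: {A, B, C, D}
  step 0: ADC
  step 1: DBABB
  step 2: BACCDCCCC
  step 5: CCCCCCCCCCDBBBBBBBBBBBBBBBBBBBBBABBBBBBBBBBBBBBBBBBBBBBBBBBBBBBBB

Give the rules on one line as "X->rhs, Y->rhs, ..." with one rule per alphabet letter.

A->D, B->CC, C->BB, D->BA

  step 1 ⇒ step 2: DBABB ⇒ BA·CC·D·CC·CC
    A ↦ D
    B ↦ CC
    D ↦ BA
  step 0 ⇒ step 1: ADC ⇒ D·BA·BB
    C ↦ BB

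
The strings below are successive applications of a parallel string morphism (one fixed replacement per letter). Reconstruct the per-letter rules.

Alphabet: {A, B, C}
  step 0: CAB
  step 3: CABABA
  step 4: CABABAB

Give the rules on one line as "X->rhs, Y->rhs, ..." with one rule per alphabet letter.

  step 3 ⇒ step 4: CABABA ⇒ CA·B·A·B·A·B
    A ↦ B
    B ↦ A
    C ↦ CA

A->B, B->A, C->CA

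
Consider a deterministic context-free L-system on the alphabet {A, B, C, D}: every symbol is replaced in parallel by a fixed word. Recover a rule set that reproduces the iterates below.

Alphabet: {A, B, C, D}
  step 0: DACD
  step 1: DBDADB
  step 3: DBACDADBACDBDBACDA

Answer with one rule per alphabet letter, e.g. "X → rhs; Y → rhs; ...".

A->D, B->AC, C->A, D->DB

  step 0 ⇒ step 1: DACD ⇒ DB·D·A·DB
    A ↦ D
    C ↦ A
    D ↦ DB
    B ↦ AC  (constrained at step 1)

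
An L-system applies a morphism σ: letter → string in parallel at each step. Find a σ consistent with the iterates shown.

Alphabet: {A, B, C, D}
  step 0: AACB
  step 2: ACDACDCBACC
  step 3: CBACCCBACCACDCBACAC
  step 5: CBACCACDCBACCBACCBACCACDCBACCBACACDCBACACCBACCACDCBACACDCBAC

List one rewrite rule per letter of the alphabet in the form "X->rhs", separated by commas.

  step 2 ⇒ step 3: ACDACDCBACC ⇒ CB·AC·C·CB·AC·C·AC·D·CB·AC·AC
    A ↦ CB
    B ↦ D
    C ↦ AC
    D ↦ C

A->CB, B->D, C->AC, D->C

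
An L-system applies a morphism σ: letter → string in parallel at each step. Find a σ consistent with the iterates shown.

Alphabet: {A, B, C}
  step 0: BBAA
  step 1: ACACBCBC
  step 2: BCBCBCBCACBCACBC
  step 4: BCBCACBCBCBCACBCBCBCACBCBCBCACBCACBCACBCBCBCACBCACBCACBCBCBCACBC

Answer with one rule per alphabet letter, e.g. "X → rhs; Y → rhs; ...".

  step 1 ⇒ step 2: ACACBCBC ⇒ BC·BC·BC·BC·AC·BC·AC·BC
    A ↦ BC
    B ↦ AC
    C ↦ BC

A->BC, B->AC, C->BC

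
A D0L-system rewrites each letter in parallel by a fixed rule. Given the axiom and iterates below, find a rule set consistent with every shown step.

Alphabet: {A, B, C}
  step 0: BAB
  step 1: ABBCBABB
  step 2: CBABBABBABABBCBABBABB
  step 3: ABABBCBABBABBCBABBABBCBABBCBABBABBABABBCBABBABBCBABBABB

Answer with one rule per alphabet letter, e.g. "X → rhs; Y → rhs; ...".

  step 2 ⇒ step 3: CBABBABBABABBCBABBABB ⇒ AB·ABB·CB·ABB·ABB·CB·ABB·ABB·CB·ABB·CB·ABB·ABB·AB·ABB·CB·ABB·ABB·CB·ABB·ABB
    A ↦ CB
    B ↦ ABB
    C ↦ AB

A->CB, B->ABB, C->AB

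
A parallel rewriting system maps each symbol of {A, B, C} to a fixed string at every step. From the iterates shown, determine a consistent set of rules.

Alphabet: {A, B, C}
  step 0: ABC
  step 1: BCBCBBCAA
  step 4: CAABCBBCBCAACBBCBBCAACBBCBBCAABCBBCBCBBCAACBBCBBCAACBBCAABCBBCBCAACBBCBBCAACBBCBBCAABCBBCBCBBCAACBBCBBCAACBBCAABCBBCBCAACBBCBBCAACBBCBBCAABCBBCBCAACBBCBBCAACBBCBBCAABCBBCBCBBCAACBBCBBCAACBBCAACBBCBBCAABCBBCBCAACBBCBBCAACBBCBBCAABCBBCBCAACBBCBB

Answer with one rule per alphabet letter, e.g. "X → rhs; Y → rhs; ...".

  step 0 ⇒ step 1: ABC ⇒ BCB·CBB·CAA
    A ↦ BCB
    B ↦ CBB
    C ↦ CAA

A->BCB, B->CBB, C->CAA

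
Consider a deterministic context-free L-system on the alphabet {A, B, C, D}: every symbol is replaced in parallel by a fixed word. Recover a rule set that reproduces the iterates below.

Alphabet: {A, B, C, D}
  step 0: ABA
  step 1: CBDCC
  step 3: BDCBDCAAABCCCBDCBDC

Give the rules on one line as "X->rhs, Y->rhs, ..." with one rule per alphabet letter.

  step 0 ⇒ step 1: ABA ⇒ C·BDC·C
    A ↦ C
    B ↦ BDC
    C ↦ B  (constrained at step 1)
    D ↦ AAA  (constrained at step 1)

A->C, B->BDC, C->B, D->AAA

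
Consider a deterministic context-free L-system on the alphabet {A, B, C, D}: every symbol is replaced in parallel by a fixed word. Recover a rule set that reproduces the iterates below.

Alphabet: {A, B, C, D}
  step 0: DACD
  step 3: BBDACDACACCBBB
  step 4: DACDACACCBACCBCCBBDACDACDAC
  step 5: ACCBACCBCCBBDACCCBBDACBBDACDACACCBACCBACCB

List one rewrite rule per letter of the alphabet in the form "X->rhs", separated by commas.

A->CC, B->DAC, C->B, D->A

  step 4 ⇒ step 5: DACDACACCBACCBCCBBDACDACDAC ⇒ A·CC·B·A·CC·B·CC·B·B·DAC·CC·B·B·DAC·B·B·DAC·DAC·A·CC·B·A·CC·B·A·CC·B
    A ↦ CC
    B ↦ DAC
    C ↦ B
    D ↦ A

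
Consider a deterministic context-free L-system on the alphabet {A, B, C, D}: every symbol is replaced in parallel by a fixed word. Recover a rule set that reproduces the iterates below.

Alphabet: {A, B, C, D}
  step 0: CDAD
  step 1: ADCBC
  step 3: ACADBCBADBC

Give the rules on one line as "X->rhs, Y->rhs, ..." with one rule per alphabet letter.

  step 0 ⇒ step 1: CDAD ⇒ AD·C·B·C
    A ↦ B
    C ↦ AD
    D ↦ C
    B ↦ AC  (constrained at step 1)

A->B, B->AC, C->AD, D->C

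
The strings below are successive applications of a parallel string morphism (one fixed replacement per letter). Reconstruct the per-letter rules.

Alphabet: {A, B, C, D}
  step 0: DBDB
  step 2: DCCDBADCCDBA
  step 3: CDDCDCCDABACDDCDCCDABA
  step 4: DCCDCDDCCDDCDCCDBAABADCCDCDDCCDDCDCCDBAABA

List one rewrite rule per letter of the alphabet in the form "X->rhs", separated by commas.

  step 3 ⇒ step 4: CDDCDCCDABACDDCDCCDABA ⇒ DC·CD·CD·DC·CD·DC·DC·CD·BA·A·BA·DC·CD·CD·DC·CD·DC·DC·CD·BA·A·BA
    A ↦ BA
    B ↦ A
    C ↦ DC
    D ↦ CD

A->BA, B->A, C->DC, D->CD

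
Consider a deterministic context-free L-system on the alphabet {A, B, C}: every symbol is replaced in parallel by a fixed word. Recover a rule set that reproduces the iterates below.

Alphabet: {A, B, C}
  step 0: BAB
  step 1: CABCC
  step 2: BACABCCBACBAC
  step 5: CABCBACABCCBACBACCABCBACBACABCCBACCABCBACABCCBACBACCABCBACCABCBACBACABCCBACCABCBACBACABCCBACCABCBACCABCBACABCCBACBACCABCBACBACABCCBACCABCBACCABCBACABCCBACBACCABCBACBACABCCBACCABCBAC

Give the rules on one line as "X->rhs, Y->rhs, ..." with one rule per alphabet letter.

  step 1 ⇒ step 2: CABCC ⇒ BAC·ABC·C·BAC·BAC
    A ↦ ABC
    B ↦ C
    C ↦ BAC

A->ABC, B->C, C->BAC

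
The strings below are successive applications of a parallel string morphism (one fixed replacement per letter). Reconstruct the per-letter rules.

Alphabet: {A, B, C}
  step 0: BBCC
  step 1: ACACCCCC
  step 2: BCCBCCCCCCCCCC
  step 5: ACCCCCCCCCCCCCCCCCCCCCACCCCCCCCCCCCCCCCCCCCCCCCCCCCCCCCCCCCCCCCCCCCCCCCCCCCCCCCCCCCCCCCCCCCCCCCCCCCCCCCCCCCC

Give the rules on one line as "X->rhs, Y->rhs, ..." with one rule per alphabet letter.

  step 1 ⇒ step 2: ACACCCCC ⇒ B·CC·B·CC·CC·CC·CC·CC
    A ↦ B
    C ↦ CC
  step 0 ⇒ step 1: BBCC ⇒ AC·AC·CC·CC
    B ↦ AC

A->B, B->AC, C->CC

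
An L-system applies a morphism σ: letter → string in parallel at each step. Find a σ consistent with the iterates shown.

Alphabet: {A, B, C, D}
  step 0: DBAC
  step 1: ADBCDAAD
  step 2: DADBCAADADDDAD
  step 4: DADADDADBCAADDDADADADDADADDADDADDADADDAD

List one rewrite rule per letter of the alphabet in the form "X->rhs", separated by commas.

A->D, B->BC, C->AAD, D->AD

  step 1 ⇒ step 2: ADBCDAAD ⇒ D·AD·BC·AAD·AD·D·D·AD
    A ↦ D
    B ↦ BC
    C ↦ AAD
    D ↦ AD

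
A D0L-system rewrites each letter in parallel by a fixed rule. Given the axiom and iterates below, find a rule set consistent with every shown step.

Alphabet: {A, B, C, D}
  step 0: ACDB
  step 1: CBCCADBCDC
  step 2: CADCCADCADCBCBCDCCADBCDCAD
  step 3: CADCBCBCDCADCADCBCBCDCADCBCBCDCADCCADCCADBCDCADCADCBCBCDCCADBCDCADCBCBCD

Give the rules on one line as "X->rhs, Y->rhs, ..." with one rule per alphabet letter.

A->CBC, B->C, C->CAD, D->BCD

  step 2 ⇒ step 3: CADCCADCADCBCBCDCCADBCDCAD ⇒ CAD·CBC·BCD·CAD·CAD·CBC·BCD·CAD·CBC·BCD·CAD·C·CAD·C·CAD·BCD·CAD·CAD·CBC·BCD·C·CAD·BCD·CAD·CBC·BCD
    A ↦ CBC
    B ↦ C
    C ↦ CAD
    D ↦ BCD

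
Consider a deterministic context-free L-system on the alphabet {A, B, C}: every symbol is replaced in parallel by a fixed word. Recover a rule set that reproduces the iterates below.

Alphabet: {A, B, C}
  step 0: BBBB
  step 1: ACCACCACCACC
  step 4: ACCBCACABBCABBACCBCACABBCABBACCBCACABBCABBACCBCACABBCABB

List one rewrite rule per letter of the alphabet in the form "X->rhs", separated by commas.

A->CA, B->ACC, C->B

  step 0 ⇒ step 1: BBBB ⇒ ACC·ACC·ACC·ACC
    B ↦ ACC
    A ↦ CA  (constrained at step 1)
    C ↦ B  (constrained at step 1)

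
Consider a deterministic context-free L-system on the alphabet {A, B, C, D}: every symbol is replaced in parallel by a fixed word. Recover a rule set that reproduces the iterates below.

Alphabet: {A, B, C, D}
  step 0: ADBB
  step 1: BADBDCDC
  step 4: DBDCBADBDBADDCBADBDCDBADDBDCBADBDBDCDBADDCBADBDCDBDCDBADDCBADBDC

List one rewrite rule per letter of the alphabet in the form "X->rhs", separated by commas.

  step 0 ⇒ step 1: ADBB ⇒ BA·DB·DC·DC
    A ↦ BA
    B ↦ DC
    D ↦ DB
    C ↦ AD  (constrained at step 1)

A->BA, B->DC, C->AD, D->DB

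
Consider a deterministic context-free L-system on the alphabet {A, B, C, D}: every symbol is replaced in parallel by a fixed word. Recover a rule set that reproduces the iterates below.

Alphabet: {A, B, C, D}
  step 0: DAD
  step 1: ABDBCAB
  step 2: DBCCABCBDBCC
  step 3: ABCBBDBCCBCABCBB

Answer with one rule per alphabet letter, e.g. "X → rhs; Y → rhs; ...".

  step 2 ⇒ step 3: DBCCABCBDBCC ⇒ AB·C·B·B·DBC·C·B·C·AB·C·B·B
    A ↦ DBC
    B ↦ C
    C ↦ B
    D ↦ AB

A->DBC, B->C, C->B, D->AB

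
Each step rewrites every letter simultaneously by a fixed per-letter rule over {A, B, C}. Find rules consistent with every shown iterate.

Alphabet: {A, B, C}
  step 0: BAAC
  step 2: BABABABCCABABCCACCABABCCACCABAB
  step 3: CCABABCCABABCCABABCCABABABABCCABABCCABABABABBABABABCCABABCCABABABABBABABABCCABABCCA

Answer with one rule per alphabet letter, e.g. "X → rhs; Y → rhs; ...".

  step 2 ⇒ step 3: BABABABCCABABCCACCABABCCACCABAB ⇒ CCA·BAB·CCA·BAB·CCA·BAB·CCA·BA·BA·BAB·CCA·BAB·CCA·BA·BA·BAB·BA·BA·BAB·CCA·BAB·CCA·BA·BA·BAB·BA·BA·BAB·CCA·BAB·CCA
    A ↦ BAB
    B ↦ CCA
    C ↦ BA

A->BAB, B->CCA, C->BA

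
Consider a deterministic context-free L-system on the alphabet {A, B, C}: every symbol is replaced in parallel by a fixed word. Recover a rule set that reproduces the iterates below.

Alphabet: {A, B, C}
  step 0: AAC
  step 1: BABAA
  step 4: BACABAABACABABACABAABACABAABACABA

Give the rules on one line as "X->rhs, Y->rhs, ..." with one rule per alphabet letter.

A->BA, B->CA, C->A

  step 0 ⇒ step 1: AAC ⇒ BA·BA·A
    A ↦ BA
    C ↦ A
    B ↦ CA  (constrained at step 1)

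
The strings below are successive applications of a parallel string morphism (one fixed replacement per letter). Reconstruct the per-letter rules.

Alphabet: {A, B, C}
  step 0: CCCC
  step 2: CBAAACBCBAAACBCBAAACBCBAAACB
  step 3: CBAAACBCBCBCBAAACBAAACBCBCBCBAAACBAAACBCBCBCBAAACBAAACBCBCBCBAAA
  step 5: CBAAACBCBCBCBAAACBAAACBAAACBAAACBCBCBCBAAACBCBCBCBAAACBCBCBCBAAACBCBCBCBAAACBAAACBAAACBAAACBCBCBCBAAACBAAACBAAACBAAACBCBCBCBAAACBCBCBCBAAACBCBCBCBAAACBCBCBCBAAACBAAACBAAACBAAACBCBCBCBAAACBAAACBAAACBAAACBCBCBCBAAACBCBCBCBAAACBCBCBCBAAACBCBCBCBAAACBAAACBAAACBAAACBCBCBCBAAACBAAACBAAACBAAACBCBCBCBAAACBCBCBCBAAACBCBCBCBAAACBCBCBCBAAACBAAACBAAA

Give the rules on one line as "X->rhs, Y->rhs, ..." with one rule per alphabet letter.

  step 2 ⇒ step 3: CBAAACBCBAAACBCBAAACBCBAAACB ⇒ CBA·AA·CB·CB·CB·CBA·AA·CBA·AA·CB·CB·CB·CBA·AA·CBA·AA·CB·CB·CB·CBA·AA·CBA·AA·CB·CB·CB·CBA·AA
    A ↦ CB
    B ↦ AA
    C ↦ CBA

A->CB, B->AA, C->CBA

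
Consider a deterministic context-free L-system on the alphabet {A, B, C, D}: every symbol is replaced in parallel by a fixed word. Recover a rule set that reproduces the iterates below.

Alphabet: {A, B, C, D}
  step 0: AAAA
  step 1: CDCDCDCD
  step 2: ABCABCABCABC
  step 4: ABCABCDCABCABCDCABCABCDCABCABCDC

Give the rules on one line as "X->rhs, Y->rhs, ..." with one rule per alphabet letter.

  step 1 ⇒ step 2: CDCDCDCD ⇒ AB·C·AB·C·AB·C·AB·C
    C ↦ AB
    D ↦ C
  step 0 ⇒ step 1: AAAA ⇒ CD·CD·CD·CD
    A ↦ CD
    B ↦ C  (constrained at step 2)

A->CD, B->C, C->AB, D->C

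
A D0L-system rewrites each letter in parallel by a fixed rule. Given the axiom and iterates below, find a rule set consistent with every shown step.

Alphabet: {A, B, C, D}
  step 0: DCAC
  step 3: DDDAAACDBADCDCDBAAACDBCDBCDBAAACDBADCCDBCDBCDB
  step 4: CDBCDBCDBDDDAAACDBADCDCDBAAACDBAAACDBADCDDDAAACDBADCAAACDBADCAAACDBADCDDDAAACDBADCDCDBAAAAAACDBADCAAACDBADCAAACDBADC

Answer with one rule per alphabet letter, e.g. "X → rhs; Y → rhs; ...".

  step 3 ⇒ step 4: DDDAAACDBADCDCDBAAACDBCDBCDBAAACDBADCCDBCDBCDB ⇒ CDB·CDB·CDB·D·D·D·AAA·CDB·ADC·D·CDB·AAA·CDB·AAA·CDB·ADC·D·D·D·AAA·CDB·ADC·AAA·CDB·ADC·AAA·CDB·ADC·D·D·D·AAA·CDB·ADC·D·CDB·AAA·AAA·CDB·ADC·AAA·CDB·ADC·AAA·CDB·ADC
    A ↦ D
    B ↦ ADC
    C ↦ AAA
    D ↦ CDB

A->D, B->ADC, C->AAA, D->CDB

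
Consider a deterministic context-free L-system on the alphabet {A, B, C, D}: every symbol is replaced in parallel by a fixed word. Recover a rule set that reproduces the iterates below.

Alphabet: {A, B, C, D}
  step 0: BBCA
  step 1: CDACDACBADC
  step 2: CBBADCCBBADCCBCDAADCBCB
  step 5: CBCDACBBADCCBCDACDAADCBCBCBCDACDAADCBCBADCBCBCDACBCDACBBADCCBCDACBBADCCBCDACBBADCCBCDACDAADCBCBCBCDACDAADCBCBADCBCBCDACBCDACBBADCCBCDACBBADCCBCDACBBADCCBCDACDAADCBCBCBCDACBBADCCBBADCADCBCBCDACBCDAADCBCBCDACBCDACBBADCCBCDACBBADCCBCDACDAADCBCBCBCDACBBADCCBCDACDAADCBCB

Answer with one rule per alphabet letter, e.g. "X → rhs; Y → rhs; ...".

  step 1 ⇒ step 2: CDACDACBADC ⇒ CB·B·ADC·CB·B·ADC·CB·CDA·ADC·B·CB
    A ↦ ADC
    B ↦ CDA
    C ↦ CB
    D ↦ B

A->ADC, B->CDA, C->CB, D->B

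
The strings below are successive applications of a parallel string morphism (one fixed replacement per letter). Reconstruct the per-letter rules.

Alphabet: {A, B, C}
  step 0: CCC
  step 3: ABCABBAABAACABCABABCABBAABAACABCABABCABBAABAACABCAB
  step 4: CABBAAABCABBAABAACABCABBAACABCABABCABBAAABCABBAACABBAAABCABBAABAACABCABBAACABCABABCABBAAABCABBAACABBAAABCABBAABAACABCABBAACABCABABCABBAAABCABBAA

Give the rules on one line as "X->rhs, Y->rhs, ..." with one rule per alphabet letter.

  step 3 ⇒ step 4: ABCABBAABAACABCABABCABBAABAACABCABABCABBAABAACABCAB ⇒ CAB·BAA·AB·CAB·BAA·BAA·CAB·CAB·BAA·CAB·CAB·AB·CAB·BAA·AB·CAB·BAA·CAB·BAA·AB·CAB·BAA·BAA·CAB·CAB·BAA·CAB·CAB·AB·CAB·BAA·AB·CAB·BAA·CAB·BAA·AB·CAB·BAA·BAA·CAB·CAB·BAA·CAB·CAB·AB·CAB·BAA·AB·CAB·BAA
    A ↦ CAB
    B ↦ BAA
    C ↦ AB

A->CAB, B->BAA, C->AB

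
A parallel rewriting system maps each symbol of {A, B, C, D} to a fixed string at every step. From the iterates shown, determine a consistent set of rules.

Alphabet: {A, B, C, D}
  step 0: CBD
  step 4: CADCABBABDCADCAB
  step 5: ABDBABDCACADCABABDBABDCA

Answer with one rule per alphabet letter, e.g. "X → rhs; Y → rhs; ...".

  step 4 ⇒ step 5: CADCABBABDCADCAB ⇒ AB·D·B·AB·D·CA·CA·D·CA·B·AB·D·B·AB·D·CA
    A ↦ D
    B ↦ CA
    C ↦ AB
    D ↦ B

A->D, B->CA, C->AB, D->B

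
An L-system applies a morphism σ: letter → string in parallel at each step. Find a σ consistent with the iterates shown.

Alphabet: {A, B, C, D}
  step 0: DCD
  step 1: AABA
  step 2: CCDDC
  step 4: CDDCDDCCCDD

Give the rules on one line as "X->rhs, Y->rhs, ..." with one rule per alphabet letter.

A->C, B->DD, C->AB, D->A

  step 1 ⇒ step 2: AABA ⇒ C·C·DD·C
    A ↦ C
    B ↦ DD
  step 0 ⇒ step 1: DCD ⇒ A·AB·A
    C ↦ AB
  step 0 ⇒ step 1: DCD ⇒ A·AB·A
    D ↦ A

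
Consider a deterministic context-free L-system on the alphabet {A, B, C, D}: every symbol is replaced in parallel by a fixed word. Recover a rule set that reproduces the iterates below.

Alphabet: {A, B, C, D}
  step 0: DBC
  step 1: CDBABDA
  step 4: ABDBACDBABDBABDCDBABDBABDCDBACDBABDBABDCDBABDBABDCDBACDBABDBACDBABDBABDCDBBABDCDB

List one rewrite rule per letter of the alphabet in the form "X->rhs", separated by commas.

  step 0 ⇒ step 1: DBC ⇒ CDB·ABD·A
    B ↦ ABD
    C ↦ A
    D ↦ CDB
    A ↦ B  (constrained at step 1)

A->B, B->ABD, C->A, D->CDB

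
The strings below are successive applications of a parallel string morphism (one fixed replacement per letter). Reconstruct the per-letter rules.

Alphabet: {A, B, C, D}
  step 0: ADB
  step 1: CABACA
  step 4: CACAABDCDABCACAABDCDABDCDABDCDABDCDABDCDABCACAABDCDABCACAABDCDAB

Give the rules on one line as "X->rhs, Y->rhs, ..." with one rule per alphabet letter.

A->C, B->ACA, C->DCD, D->AB

  step 0 ⇒ step 1: ADB ⇒ C·AB·ACA
    A ↦ C
    B ↦ ACA
    D ↦ AB
    C ↦ DCD  (constrained at step 1)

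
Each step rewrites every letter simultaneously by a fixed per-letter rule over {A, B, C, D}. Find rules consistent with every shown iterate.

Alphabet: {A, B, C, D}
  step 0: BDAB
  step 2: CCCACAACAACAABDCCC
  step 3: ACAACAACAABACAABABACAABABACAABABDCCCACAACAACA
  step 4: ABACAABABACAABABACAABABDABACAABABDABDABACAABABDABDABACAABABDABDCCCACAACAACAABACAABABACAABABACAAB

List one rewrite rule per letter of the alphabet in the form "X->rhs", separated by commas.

  step 3 ⇒ step 4: ACAACAACAABACAABABACAABABACAABABDCCCACAACAACA ⇒ AB·ACA·AB·AB·ACA·AB·AB·ACA·AB·AB·D·AB·ACA·AB·AB·D·AB·D·AB·ACA·AB·AB·D·AB·D·AB·ACA·AB·AB·D·AB·D·CCC·ACA·ACA·ACA·AB·ACA·AB·AB·ACA·AB·AB·ACA·AB
    A ↦ AB
    B ↦ D
    C ↦ ACA
    D ↦ CCC

A->AB, B->D, C->ACA, D->CCC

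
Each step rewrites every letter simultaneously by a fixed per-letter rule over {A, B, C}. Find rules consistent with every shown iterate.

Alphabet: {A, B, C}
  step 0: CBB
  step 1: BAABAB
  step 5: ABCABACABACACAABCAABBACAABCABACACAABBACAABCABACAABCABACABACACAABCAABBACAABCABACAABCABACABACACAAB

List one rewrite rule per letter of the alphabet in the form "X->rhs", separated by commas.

A->CA, B->AB, C->BA

  step 0 ⇒ step 1: CBB ⇒ BA·AB·AB
    B ↦ AB
    C ↦ BA
    A ↦ CA  (constrained at step 1)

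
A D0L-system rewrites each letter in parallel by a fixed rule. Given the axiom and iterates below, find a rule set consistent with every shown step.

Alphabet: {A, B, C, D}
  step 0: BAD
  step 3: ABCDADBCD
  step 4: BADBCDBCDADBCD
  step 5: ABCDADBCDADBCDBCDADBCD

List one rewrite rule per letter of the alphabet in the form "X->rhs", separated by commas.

A->B, B->A, C->DB, D->CD

  step 4 ⇒ step 5: BADBCDBCDADBCD ⇒ A·B·CD·A·DB·CD·A·DB·CD·B·CD·A·DB·CD
    A ↦ B
    B ↦ A
    C ↦ DB
    D ↦ CD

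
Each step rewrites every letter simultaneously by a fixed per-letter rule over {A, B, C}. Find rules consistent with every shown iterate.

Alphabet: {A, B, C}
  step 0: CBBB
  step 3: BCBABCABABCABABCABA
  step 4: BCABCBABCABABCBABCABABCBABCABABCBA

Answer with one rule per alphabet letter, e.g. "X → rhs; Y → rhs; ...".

  step 3 ⇒ step 4: BCBABCABABCABABCABA ⇒ BC·A·BC·BA·BC·A·BA·BC·BA·BC·A·BA·BC·BA·BC·A·BA·BC·BA
    A ↦ BA
    B ↦ BC
    C ↦ A

A->BA, B->BC, C->A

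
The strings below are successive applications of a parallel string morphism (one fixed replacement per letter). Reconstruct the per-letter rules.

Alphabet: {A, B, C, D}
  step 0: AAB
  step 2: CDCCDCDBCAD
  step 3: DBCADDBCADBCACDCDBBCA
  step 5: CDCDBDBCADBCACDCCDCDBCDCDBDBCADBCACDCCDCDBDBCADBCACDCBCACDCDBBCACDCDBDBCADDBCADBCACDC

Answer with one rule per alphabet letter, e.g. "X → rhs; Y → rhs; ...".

  step 2 ⇒ step 3: CDCCDCDBCAD ⇒ D·BCA·D·D·BCA·D·BCA·CDC·D·B·BCA
    A ↦ B
    B ↦ CDC
    C ↦ D
    D ↦ BCA

A->B, B->CDC, C->D, D->BCA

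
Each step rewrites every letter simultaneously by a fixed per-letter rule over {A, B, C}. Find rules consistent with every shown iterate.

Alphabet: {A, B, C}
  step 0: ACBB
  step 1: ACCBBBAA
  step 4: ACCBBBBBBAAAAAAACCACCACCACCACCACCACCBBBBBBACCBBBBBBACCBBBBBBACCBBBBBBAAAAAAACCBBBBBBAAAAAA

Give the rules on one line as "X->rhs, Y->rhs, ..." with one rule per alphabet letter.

A->ACC, B->A, C->BBB

  step 0 ⇒ step 1: ACBB ⇒ ACC·BBB·A·A
    A ↦ ACC
    B ↦ A
    C ↦ BBB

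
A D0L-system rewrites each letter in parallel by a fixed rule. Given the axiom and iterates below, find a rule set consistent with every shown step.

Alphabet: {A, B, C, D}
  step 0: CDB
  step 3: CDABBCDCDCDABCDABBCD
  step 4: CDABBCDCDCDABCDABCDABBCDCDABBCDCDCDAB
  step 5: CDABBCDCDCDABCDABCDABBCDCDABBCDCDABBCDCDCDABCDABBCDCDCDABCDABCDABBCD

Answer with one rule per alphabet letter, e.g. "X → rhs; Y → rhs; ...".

  step 4 ⇒ step 5: CDABBCDCDCDABCDABCDABBCDCDABBCDCDCDAB ⇒ CD·AB·B·CD·CD·CD·AB·CD·AB·CD·AB·B·CD·CD·AB·B·CD·CD·AB·B·CD·CD·CD·AB·CD·AB·B·CD·CD·CD·AB·CD·AB·CD·AB·B·CD
    A ↦ B
    B ↦ CD
    C ↦ CD
    D ↦ AB

A->B, B->CD, C->CD, D->AB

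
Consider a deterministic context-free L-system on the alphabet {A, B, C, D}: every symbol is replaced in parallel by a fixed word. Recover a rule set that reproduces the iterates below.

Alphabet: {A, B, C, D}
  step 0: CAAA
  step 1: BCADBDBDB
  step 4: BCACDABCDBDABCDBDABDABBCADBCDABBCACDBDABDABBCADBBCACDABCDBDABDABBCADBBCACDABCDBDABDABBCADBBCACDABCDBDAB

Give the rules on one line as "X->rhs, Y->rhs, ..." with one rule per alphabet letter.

  step 0 ⇒ step 1: CAAA ⇒ BCA·DB·DB·DB
    A ↦ DB
    C ↦ BCA
    B ↦ DAB  (constrained at step 1)
    D ↦ C  (constrained at step 1)

A->DB, B->DAB, C->BCA, D->C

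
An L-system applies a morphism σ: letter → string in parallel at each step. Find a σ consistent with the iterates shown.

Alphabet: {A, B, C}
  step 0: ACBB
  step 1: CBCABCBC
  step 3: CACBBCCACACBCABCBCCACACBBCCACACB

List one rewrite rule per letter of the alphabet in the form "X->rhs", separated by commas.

A->CB, B->BC, C->CA

  step 0 ⇒ step 1: ACBB ⇒ CB·CA·BC·BC
    A ↦ CB
    B ↦ BC
    C ↦ CA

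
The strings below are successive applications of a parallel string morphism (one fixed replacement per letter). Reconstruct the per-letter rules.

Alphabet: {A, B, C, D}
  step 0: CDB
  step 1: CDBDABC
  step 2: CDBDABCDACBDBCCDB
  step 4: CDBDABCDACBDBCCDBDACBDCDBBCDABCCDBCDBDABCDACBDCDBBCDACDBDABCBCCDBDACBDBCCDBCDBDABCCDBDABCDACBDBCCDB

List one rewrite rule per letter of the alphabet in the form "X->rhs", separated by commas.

  step 1 ⇒ step 2: CDBDABC ⇒ CDB·DA·BC·DA·CBD·BC·CDB
    A ↦ CBD
    B ↦ BC
    C ↦ CDB
    D ↦ DA

A->CBD, B->BC, C->CDB, D->DA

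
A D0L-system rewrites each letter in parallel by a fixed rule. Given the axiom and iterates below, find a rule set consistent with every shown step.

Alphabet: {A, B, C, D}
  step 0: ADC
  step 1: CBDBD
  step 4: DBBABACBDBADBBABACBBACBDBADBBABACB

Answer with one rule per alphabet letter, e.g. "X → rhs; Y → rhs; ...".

  step 0 ⇒ step 1: ADC ⇒ CB·DB·D
    A ↦ CB
    C ↦ D
    D ↦ DB
    B ↦ BA  (constrained at step 1)

A->CB, B->BA, C->D, D->DB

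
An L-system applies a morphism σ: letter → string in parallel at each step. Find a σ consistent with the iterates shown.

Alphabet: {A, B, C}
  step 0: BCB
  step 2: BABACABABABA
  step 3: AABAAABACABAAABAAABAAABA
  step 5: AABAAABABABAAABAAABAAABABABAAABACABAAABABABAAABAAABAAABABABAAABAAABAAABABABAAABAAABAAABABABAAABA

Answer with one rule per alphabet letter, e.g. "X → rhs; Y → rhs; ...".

  step 2 ⇒ step 3: BABACABABABA ⇒ AA·BA·AA·BA·CA·BA·AA·BA·AA·BA·AA·BA
    A ↦ BA
    B ↦ AA
    C ↦ CA

A->BA, B->AA, C->CA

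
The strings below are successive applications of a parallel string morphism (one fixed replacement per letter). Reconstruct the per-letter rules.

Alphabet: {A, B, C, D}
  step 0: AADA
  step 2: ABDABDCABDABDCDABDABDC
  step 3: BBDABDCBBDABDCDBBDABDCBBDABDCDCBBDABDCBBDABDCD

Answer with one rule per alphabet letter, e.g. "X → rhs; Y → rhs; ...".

  step 2 ⇒ step 3: ABDABDCABDABDCDABDABDC ⇒ BBD·ABD·C·BBD·ABD·C·D·BBD·ABD·C·BBD·ABD·C·D·C·BBD·ABD·C·BBD·ABD·C·D
    A ↦ BBD
    B ↦ ABD
    C ↦ D
    D ↦ C

A->BBD, B->ABD, C->D, D->C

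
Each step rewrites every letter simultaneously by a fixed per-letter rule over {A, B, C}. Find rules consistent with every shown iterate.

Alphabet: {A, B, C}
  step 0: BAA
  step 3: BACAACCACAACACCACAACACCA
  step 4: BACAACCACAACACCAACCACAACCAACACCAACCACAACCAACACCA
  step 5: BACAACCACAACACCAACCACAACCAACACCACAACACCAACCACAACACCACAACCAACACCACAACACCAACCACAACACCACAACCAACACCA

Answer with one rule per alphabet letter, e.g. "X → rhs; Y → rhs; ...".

A->CA, B->BA, C->AC

  step 4 ⇒ step 5: BACAACCACAACACCAACCACAACCAACACCAACCACAACCAACACCA ⇒ BA·CA·AC·CA·CA·AC·AC·CA·AC·CA·CA·AC·CA·AC·AC·CA·CA·AC·AC·CA·AC·CA·CA·AC·AC·CA·CA·AC·CA·AC·AC·CA·CA·AC·AC·CA·AC·CA·CA·AC·AC·CA·CA·AC·CA·AC·AC·CA
    A ↦ CA
    B ↦ BA
    C ↦ AC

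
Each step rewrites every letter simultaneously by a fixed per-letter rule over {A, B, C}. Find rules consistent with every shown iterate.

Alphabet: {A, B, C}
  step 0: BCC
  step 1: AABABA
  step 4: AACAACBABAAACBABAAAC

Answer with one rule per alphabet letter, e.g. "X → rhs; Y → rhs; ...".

  step 0 ⇒ step 1: BCC ⇒ AA·BA·BA
    B ↦ AA
    C ↦ BA
    A ↦ C  (constrained at step 1)

A->C, B->AA, C->BA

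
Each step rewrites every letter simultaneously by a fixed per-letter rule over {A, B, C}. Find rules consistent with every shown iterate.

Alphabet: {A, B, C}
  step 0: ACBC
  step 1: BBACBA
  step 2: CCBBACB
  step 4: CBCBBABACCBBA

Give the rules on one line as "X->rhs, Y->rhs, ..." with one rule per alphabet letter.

A->B, B->C, C->BA

  step 1 ⇒ step 2: BBACBA ⇒ C·C·B·BA·C·B
    A ↦ B
    B ↦ C
    C ↦ BA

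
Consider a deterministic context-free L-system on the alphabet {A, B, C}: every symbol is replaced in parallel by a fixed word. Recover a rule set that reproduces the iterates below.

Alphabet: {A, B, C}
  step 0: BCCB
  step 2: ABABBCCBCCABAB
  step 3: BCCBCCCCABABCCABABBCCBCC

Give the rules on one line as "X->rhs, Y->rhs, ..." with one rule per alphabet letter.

A->B, B->CC, C->AB

  step 2 ⇒ step 3: ABABBCCBCCABAB ⇒ B·CC·B·CC·CC·AB·AB·CC·AB·AB·B·CC·B·CC
    A ↦ B
    B ↦ CC
    C ↦ AB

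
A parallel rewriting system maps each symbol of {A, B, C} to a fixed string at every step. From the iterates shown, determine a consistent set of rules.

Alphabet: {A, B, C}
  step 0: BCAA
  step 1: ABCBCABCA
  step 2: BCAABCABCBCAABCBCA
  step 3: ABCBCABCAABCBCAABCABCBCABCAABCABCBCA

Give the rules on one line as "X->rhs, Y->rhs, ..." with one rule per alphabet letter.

A->BCA, B->A, C->BC

  step 2 ⇒ step 3: BCAABCABCBCAABCBCA ⇒ A·BC·BCA·BCA·A·BC·BCA·A·BC·A·BC·BCA·BCA·A·BC·A·BC·BCA
    A ↦ BCA
    B ↦ A
    C ↦ BC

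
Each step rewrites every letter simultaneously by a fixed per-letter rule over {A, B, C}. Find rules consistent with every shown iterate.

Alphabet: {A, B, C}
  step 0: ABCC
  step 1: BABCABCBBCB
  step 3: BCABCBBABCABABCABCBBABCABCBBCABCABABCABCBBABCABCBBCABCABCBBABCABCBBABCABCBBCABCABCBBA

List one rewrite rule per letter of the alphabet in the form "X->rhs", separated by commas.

  step 0 ⇒ step 1: ABCC ⇒ BA·BCA·BCB·BCB
    A ↦ BA
    B ↦ BCA
    C ↦ BCB

A->BA, B->BCA, C->BCB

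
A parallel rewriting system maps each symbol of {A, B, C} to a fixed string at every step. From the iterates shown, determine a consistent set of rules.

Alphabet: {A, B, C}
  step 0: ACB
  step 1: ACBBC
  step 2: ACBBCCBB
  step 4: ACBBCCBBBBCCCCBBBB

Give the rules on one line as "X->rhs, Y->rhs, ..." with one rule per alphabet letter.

A->AC, B->C, C->BB

  step 1 ⇒ step 2: ACBBC ⇒ AC·BB·C·C·BB
    A ↦ AC
    B ↦ C
    C ↦ BB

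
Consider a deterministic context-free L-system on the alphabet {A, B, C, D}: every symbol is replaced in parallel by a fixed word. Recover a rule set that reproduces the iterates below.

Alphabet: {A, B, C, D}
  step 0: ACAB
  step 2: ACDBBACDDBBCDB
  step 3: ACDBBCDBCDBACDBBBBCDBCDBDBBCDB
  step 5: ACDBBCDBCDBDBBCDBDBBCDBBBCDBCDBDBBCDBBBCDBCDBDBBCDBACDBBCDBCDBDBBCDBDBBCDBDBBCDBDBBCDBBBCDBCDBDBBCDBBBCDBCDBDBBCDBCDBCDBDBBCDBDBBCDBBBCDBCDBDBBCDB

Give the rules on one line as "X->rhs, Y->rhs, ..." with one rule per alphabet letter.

A->AC, B->CDB, C->D, D->BB

  step 2 ⇒ step 3: ACDBBACDDBBCDB ⇒ AC·D·BB·CDB·CDB·AC·D·BB·BB·CDB·CDB·D·BB·CDB
    A ↦ AC
    B ↦ CDB
    C ↦ D
    D ↦ BB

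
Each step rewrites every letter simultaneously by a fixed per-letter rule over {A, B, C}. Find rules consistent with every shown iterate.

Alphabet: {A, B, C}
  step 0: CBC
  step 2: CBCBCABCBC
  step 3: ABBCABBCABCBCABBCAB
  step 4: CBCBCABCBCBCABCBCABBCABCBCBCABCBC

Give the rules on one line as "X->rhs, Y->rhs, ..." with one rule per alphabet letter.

A->C, B->BC, C->AB

  step 3 ⇒ step 4: ABBCABBCABCBCABBCAB ⇒ C·BC·BC·AB·C·BC·BC·AB·C·BC·AB·BC·AB·C·BC·BC·AB·C·BC
    A ↦ C
    B ↦ BC
    C ↦ AB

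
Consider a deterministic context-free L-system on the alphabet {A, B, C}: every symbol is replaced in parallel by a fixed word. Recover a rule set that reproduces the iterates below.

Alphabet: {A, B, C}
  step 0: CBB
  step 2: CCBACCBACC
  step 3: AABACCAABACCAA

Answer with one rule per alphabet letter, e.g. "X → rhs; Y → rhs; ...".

A->CC, B->BA, C->A

  step 2 ⇒ step 3: CCBACCBACC ⇒ A·A·BA·CC·A·A·BA·CC·A·A
    A ↦ CC
    B ↦ BA
    C ↦ A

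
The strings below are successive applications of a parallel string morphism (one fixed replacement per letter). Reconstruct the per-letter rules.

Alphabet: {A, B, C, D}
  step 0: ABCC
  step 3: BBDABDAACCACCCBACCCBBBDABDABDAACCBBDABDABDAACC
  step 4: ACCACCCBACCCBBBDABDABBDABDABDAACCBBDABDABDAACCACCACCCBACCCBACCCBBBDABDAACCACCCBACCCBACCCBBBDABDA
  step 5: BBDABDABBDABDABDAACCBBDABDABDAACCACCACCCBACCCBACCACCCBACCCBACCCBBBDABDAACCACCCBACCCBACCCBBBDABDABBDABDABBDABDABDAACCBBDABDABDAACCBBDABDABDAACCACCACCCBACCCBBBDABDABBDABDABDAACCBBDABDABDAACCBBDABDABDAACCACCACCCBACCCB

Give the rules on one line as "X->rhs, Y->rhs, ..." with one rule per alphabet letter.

A->B, B->ACC, C->BDA, D->C

  step 4 ⇒ step 5: ACCACCCBACCCBBBDABDABBDABDABDAACCBBDABDABDAACCACCACCCBACCCBACCCBBBDABDAACCACCCBACCCBACCCBBBDABDA ⇒ B·BDA·BDA·B·BDA·BDA·BDA·ACC·B·BDA·BDA·BDA·ACC·ACC·ACC·C·B·ACC·C·B·ACC·ACC·C·B·ACC·C·B·ACC·C·B·B·BDA·BDA·ACC·ACC·C·B·ACC·C·B·ACC·C·B·B·BDA·BDA·B·BDA·BDA·B·BDA·BDA·BDA·ACC·B·BDA·BDA·BDA·ACC·B·BDA·BDA·BDA·ACC·ACC·ACC·C·B·ACC·C·B·B·BDA·BDA·B·BDA·BDA·BDA·ACC·B·BDA·BDA·BDA·ACC·B·BDA·BDA·BDA·ACC·ACC·ACC·C·B·ACC·C·B
    A ↦ B
    B ↦ ACC
    C ↦ BDA
    D ↦ C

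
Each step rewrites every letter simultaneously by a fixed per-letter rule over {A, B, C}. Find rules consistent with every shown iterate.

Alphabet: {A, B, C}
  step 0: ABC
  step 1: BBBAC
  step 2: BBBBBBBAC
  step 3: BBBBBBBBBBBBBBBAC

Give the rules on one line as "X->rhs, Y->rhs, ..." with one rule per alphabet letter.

  step 2 ⇒ step 3: BBBBBBBAC ⇒ BB·BB·BB·BB·BB·BB·BB·B·AC
    A ↦ B
    B ↦ BB
    C ↦ AC

A->B, B->BB, C->AC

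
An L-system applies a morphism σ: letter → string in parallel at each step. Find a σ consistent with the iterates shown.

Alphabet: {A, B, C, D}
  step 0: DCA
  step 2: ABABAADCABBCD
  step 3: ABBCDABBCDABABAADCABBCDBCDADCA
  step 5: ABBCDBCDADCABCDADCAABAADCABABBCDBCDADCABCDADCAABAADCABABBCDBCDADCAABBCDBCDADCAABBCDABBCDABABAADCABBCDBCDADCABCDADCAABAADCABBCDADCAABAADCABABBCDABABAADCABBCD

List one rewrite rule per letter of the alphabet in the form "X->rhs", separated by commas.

  step 2 ⇒ step 3: ABABAADCABBCD ⇒ AB·BCD·AB·BCD·AB·AB·A·ADC·AB·BCD·BCD·ADC·A
    A ↦ AB
    B ↦ BCD
    C ↦ ADC
    D ↦ A

A->AB, B->BCD, C->ADC, D->A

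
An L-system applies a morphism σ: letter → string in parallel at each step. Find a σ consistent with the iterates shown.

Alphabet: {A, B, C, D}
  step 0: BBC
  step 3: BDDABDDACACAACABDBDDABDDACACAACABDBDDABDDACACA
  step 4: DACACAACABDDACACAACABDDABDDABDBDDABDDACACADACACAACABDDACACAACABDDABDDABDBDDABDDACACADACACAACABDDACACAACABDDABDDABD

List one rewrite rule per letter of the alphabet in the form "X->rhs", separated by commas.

  step 3 ⇒ step 4: BDDABDDACACAACABDBDDABDDACACAACABDBDDABDDACACA ⇒ DAC·ACA·ACA·BD·DAC·ACA·ACA·BD·DA·BD·DA·BD·BD·DA·BD·DAC·ACA·DAC·ACA·ACA·BD·DAC·ACA·ACA·BD·DA·BD·DA·BD·BD·DA·BD·DAC·ACA·DAC·ACA·ACA·BD·DAC·ACA·ACA·BD·DA·BD·DA·BD
    A ↦ BD
    B ↦ DAC
    C ↦ DA
    D ↦ ACA

A->BD, B->DAC, C->DA, D->ACA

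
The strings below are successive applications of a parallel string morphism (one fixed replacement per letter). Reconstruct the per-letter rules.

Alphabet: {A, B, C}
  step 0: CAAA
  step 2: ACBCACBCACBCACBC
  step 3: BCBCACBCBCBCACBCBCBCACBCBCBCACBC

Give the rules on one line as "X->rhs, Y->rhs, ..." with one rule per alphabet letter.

  step 2 ⇒ step 3: ACBCACBCACBCACBC ⇒ BC·BC·AC·BC·BC·BC·AC·BC·BC·BC·AC·BC·BC·BC·AC·BC
    A ↦ BC
    B ↦ AC
    C ↦ BC

A->BC, B->AC, C->BC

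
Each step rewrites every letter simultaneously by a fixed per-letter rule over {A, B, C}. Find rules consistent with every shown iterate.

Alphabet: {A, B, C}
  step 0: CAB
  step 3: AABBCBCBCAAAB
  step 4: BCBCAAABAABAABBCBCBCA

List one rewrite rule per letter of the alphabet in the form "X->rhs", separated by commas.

  step 3 ⇒ step 4: AABBCBCBCAAAB ⇒ BC·BC·A·A·AB·A·AB·A·AB·BC·BC·BC·A
    A ↦ BC
    B ↦ A
    C ↦ AB

A->BC, B->A, C->AB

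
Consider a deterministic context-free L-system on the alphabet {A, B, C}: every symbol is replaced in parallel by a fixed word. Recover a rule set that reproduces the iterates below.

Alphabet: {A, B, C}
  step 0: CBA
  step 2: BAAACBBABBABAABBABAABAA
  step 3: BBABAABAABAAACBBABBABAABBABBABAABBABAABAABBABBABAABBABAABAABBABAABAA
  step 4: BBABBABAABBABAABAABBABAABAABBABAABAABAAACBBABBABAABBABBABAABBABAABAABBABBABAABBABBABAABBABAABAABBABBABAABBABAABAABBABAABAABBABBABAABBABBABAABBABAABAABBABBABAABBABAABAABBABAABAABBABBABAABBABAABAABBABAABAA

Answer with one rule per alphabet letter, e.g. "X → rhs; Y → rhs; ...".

  step 3 ⇒ step 4: BBABAABAABAAACBBABBABAABBABBABAABBABAABAABBABBABAABBABAABAABBABAABAA ⇒ BBA·BBA·BAA·BBA·BAA·BAA·BBA·BAA·BAA·BBA·BAA·BAA·BAA·AC·BBA·BBA·BAA·BBA·BBA·BAA·BBA·BAA·BAA·BBA·BBA·BAA·BBA·BBA·BAA·BBA·BAA·BAA·BBA·BBA·BAA·BBA·BAA·BAA·BBA·BAA·BAA·BBA·BBA·BAA·BBA·BBA·BAA·BBA·BAA·BAA·BBA·BBA·BAA·BBA·BAA·BAA·BBA·BAA·BAA·BBA·BBA·BAA·BBA·BAA·BAA·BBA·BAA·BAA
    A ↦ BAA
    B ↦ BBA
    C ↦ AC

A->BAA, B->BBA, C->AC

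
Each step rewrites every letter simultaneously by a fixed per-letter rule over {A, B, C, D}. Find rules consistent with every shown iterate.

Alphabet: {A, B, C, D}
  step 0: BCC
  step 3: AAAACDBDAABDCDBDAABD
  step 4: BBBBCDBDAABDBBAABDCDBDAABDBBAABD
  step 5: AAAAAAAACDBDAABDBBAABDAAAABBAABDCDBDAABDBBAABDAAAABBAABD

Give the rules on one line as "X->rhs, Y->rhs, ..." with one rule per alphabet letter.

A->B, B->AA, C->CD, D->BD

  step 4 ⇒ step 5: BBBBCDBDAABDBBAABDCDBDAABDBBAABD ⇒ AA·AA·AA·AA·CD·BD·AA·BD·B·B·AA·BD·AA·AA·B·B·AA·BD·CD·BD·AA·BD·B·B·AA·BD·AA·AA·B·B·AA·BD
    A ↦ B
    B ↦ AA
    C ↦ CD
    D ↦ BD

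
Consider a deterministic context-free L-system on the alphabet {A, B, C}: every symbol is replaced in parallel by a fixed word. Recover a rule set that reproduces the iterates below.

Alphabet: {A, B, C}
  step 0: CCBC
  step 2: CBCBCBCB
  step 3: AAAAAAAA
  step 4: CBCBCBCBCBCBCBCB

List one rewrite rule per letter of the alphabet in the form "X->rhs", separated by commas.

  step 3 ⇒ step 4: AAAAAAAA ⇒ CB·CB·CB·CB·CB·CB·CB·CB
    A ↦ CB
  step 2 ⇒ step 3: CBCBCBCB ⇒ A·A·A·A·A·A·A·A
    B ↦ A
  step 2 ⇒ step 3: CBCBCBCB ⇒ A·A·A·A·A·A·A·A
    C ↦ A

A->CB, B->A, C->A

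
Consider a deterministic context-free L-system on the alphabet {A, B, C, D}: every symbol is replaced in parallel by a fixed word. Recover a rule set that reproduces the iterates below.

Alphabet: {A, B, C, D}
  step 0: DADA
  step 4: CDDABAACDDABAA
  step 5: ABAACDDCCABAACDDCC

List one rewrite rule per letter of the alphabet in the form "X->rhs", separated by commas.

  step 4 ⇒ step 5: CDDABAACDDABAA ⇒ AB·A·A·C·DD·C·C·AB·A·A·C·DD·C·C
    A ↦ C
    B ↦ DD
    C ↦ AB
    D ↦ A

A->C, B->DD, C->AB, D->A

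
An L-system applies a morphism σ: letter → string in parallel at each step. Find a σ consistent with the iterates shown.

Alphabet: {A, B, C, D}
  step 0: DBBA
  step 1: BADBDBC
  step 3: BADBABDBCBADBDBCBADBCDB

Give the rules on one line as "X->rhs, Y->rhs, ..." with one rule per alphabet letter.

A->C, B->DB, C->AB, D->BA

  step 0 ⇒ step 1: DBBA ⇒ BA·DB·DB·C
    A ↦ C
    B ↦ DB
    D ↦ BA
    C ↦ AB  (constrained at step 1)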